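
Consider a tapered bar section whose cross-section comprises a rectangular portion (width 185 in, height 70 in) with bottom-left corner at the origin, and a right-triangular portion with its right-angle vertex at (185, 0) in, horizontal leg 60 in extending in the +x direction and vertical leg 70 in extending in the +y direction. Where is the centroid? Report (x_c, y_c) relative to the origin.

Part | A | x̄ᵢ | ȳᵢ | A·x̄ᵢ | A·ȳᵢ
rectangular portion | 12950.00 | 92.50 | 35.00 | 1197875.00 | 453250.00
triangular portion | 2100.00 | 205.00 | 23.33 | 430500.00 | 49000.00
Σ | 15050.00 |  |  | 1628375.00 | 502250.00
x_c = 1628375.00 / 15050.00 = 108.20 in
y_c = 502250.00 / 15050.00 = 33.37 in

x_c = 108.20 in, y_c = 33.37 in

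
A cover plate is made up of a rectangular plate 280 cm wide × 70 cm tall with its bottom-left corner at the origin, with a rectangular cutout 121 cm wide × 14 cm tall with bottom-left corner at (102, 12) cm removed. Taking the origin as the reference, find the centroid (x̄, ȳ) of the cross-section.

Part | A | x̄ᵢ | ȳᵢ | A·x̄ᵢ | A·ȳᵢ
plate | 19600.00 | 140.00 | 35.00 | 2744000.00 | 686000.00
hole | -1694.00 | 162.50 | 19.00 | -275275.00 | -32186.00
Σ | 17906.00 |  |  | 2468725.00 | 653814.00
x̄ = 2468725.00 / 17906.00 = 137.87 cm
ȳ = 653814.00 / 17906.00 = 36.51 cm

x̄ = 137.87 cm, ȳ = 36.51 cm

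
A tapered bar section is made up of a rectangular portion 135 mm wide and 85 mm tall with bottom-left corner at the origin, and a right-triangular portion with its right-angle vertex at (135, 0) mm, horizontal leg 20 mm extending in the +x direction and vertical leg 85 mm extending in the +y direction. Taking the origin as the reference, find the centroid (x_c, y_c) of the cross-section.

rectangular portion: A = 135 × 85 = 11475.00, centroid at (67.50, 42.50).
triangular portion: A = ½·20·85 = 850.00, centroid at (141.67, 28.33).
ΣA = 12325.00 mm², ΣAx_c = 894979.17 mm³, ΣAy_c = 511770.83 mm³.
x_c = 894979.17/12325.00 = 72.61 mm; y_c = 511770.83/12325.00 = 41.52 mm.

x_c = 72.61 mm, y_c = 41.52 mm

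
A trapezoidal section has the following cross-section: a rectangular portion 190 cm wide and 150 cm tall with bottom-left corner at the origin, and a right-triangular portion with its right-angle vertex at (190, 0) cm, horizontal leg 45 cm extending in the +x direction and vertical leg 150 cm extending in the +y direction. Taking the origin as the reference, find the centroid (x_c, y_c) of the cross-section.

Part | A | x̄ᵢ | ȳᵢ | A·x̄ᵢ | A·ȳᵢ
rectangular portion | 28500.00 | 95.00 | 75.00 | 2707500.00 | 2137500.00
triangular portion | 3375.00 | 205.00 | 50.00 | 691875.00 | 168750.00
Σ | 31875.00 |  |  | 3399375.00 | 2306250.00
x_c = 3399375.00 / 31875.00 = 106.65 cm
y_c = 2306250.00 / 31875.00 = 72.35 cm

x_c = 106.65 cm, y_c = 72.35 cm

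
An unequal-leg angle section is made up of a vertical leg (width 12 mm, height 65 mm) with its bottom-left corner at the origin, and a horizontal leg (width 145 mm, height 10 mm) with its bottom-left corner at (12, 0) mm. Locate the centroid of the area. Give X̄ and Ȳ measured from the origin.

vertical leg: A = 12 × 65 = 780.00, centroid at (6.00, 32.50).
horizontal leg: A = 145 × 10 = 1450.00, centroid at (84.50, 5.00).
ΣA = 2230.00 mm², ΣAX̄ = 127205.00 mm³, ΣAȲ = 32600.00 mm³.
X̄ = 127205.00/2230.00 = 57.04 mm; Ȳ = 32600.00/2230.00 = 14.62 mm.

X̄ = 57.04 mm, Ȳ = 14.62 mm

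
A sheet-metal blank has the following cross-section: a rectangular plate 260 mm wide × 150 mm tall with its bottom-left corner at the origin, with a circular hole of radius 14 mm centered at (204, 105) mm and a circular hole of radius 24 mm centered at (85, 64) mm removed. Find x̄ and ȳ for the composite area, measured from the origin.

x̄ = 130.98 mm, ȳ = 75.04 mm

Part | A | x̄ᵢ | ȳᵢ | A·x̄ᵢ | A·ȳᵢ
plate | 39000.00 | 130.00 | 75.00 | 5070000.00 | 2925000.00
hole 1 | -615.75 | 204.00 | 105.00 | -125613.44 | -64653.98
hole 2 | -1809.56 | 85.00 | 64.00 | -153812.38 | -115811.67
Σ | 36574.69 |  |  | 4790574.18 | 2744534.35
x̄ = 4790574.18 / 36574.69 = 130.98 mm
ȳ = 2744534.35 / 36574.69 = 75.04 mm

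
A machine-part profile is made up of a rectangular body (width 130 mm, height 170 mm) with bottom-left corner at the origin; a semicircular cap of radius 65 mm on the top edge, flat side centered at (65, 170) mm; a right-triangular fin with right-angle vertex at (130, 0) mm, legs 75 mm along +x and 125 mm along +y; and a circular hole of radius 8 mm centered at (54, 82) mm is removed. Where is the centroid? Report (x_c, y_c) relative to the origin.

x_c = 77.76 mm, y_c = 101.39 mm

Part | A | x̄ᵢ | ȳᵢ | A·x̄ᵢ | A·ȳᵢ
rectangular body | 22100.00 | 65.00 | 85.00 | 1436500.00 | 1878500.00
semicircular top | 6636.61 | 65.00 | 197.59 | 431379.94 | 1311307.80
triangular fin | 4687.50 | 155.00 | 41.67 | 726562.50 | 195312.50
hole | -201.06 | 54.00 | 82.00 | -10857.34 | -16487.08
Σ | 33223.05 |  |  | 2583585.10 | 3368633.22
x_c = 2583585.10 / 33223.05 = 77.76 mm
y_c = 3368633.22 / 33223.05 = 101.39 mm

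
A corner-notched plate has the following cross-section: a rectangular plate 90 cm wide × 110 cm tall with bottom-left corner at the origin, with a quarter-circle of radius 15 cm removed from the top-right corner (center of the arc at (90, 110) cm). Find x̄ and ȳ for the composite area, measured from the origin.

x̄ = 44.30 cm, ȳ = 54.12 cm

plate: A = 90 × 110 = 9900.00, centroid at (45.00, 55.00).
removed quarter-circle: A = −¼π·15² = -176.71, centroid at (83.63, 103.63).
ΣA = 9723.29 cm², ΣAx̄ = 430720.69 cm³, ΣAȳ = 526186.40 cm³.
x̄ = 430720.69/9723.29 = 44.30 cm; ȳ = 526186.40/9723.29 = 54.12 cm.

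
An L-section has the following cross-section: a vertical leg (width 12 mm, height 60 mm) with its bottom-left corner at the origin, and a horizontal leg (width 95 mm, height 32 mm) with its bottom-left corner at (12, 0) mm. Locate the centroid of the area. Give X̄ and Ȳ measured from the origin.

Part | A | x̄ᵢ | ȳᵢ | A·x̄ᵢ | A·ȳᵢ
vertical leg | 720.00 | 6.00 | 30.00 | 4320.00 | 21600.00
horizontal leg | 3040.00 | 59.50 | 16.00 | 180880.00 | 48640.00
Σ | 3760.00 |  |  | 185200.00 | 70240.00
X̄ = 185200.00 / 3760.00 = 49.26 mm
Ȳ = 70240.00 / 3760.00 = 18.68 mm

X̄ = 49.26 mm, Ȳ = 18.68 mm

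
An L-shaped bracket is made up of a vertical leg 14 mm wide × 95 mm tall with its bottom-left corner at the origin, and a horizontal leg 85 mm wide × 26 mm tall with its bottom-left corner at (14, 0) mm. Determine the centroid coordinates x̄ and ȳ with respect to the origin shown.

x̄ = 37.90 mm, ȳ = 25.96 mm

Part | A | x̄ᵢ | ȳᵢ | A·x̄ᵢ | A·ȳᵢ
vertical leg | 1330.00 | 7.00 | 47.50 | 9310.00 | 63175.00
horizontal leg | 2210.00 | 56.50 | 13.00 | 124865.00 | 28730.00
Σ | 3540.00 |  |  | 134175.00 | 91905.00
x̄ = 134175.00 / 3540.00 = 37.90 mm
ȳ = 91905.00 / 3540.00 = 25.96 mm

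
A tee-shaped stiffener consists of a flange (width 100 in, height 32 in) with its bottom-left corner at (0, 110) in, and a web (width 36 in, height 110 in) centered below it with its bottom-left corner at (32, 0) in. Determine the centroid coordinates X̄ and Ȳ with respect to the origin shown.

X̄ = 50.00 in, Ȳ = 86.73 in

web: A = 36 × 110 = 3960.00, centroid at (50.00, 55.00).
flange: A = 100 × 32 = 3200.00, centroid at (50.00, 126.00).
ΣA = 7160.00 in²
ΣAX̄ = (3960.00)(50.00) + (3200.00)(50.00) = 358000.00 in³
ΣAȲ = (3960.00)(55.00) + (3200.00)(126.00) = 621000.00 in³
X̄ = 358000.00 / 7160.00 = 50.00 in
Ȳ = 621000.00 / 7160.00 = 86.73 in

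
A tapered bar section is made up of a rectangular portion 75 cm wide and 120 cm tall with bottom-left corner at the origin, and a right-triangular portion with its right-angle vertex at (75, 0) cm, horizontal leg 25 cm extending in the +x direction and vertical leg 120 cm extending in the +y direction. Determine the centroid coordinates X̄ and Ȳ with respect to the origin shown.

rectangular portion: A = 75 × 120 = 9000.00, centroid at (37.50, 60.00).
triangular portion: A = ½·25·120 = 1500.00, centroid at (83.33, 40.00).
ΣA = 10500.00 cm², ΣAX̄ = 462500.00 cm³, ΣAȲ = 600000.00 cm³.
X̄ = 462500.00/10500.00 = 44.05 cm; Ȳ = 600000.00/10500.00 = 57.14 cm.

X̄ = 44.05 cm, Ȳ = 57.14 cm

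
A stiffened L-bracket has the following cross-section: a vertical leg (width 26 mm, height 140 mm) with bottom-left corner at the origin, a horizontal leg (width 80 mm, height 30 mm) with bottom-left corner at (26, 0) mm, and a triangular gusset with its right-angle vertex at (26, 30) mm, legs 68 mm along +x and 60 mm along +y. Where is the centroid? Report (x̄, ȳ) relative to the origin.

x̄ = 37.75 mm, ȳ = 48.61 mm

Part | A | x̄ᵢ | ȳᵢ | A·x̄ᵢ | A·ȳᵢ
vertical leg | 3640.00 | 13.00 | 70.00 | 47320.00 | 254800.00
horizontal leg | 2400.00 | 66.00 | 15.00 | 158400.00 | 36000.00
gusset | 2040.00 | 48.67 | 50.00 | 99280.00 | 102000.00
Σ | 8080.00 |  |  | 305000.00 | 392800.00
x̄ = 305000.00 / 8080.00 = 37.75 mm
ȳ = 392800.00 / 8080.00 = 48.61 mm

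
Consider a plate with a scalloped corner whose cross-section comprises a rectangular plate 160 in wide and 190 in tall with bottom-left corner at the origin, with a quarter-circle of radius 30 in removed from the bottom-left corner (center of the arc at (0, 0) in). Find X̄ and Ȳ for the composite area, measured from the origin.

X̄ = 81.60 in, Ȳ = 96.96 in

Part | A | x̄ᵢ | ȳᵢ | A·x̄ᵢ | A·ȳᵢ
plate | 30400.00 | 80.00 | 95.00 | 2432000.00 | 2888000.00
removed quarter-circle | -706.86 | 12.73 | 12.73 | -9000.00 | -9000.00
Σ | 29693.14 |  |  | 2423000.00 | 2879000.00
X̄ = 2423000.00 / 29693.14 = 81.60 in
Ȳ = 2879000.00 / 29693.14 = 96.96 in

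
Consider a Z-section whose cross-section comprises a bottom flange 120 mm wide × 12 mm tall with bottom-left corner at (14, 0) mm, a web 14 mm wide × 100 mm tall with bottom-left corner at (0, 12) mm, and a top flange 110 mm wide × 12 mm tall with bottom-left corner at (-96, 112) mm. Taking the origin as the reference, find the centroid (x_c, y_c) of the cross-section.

Part | A | x̄ᵢ | ȳᵢ | A·x̄ᵢ | A·ȳᵢ
bottom flange | 1440.00 | 74.00 | 6.00 | 106560.00 | 8640.00
web | 1400.00 | 7.00 | 62.00 | 9800.00 | 86800.00
top flange | 1320.00 | -41.00 | 118.00 | -54120.00 | 155760.00
Σ | 4160.00 |  |  | 62240.00 | 251200.00
x_c = 62240.00 / 4160.00 = 14.96 mm
y_c = 251200.00 / 4160.00 = 60.38 mm

x_c = 14.96 mm, y_c = 60.38 mm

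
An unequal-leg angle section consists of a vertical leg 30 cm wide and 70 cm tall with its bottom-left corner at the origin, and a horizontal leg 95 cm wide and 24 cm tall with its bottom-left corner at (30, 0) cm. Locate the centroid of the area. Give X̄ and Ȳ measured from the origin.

vertical leg: A = 30 × 70 = 2100.00, centroid at (15.00, 35.00).
horizontal leg: A = 95 × 24 = 2280.00, centroid at (77.50, 12.00).
ΣA = 4380.00 cm², ΣAX̄ = 208200.00 cm³, ΣAȲ = 100860.00 cm³.
X̄ = 208200.00/4380.00 = 47.53 cm; Ȳ = 100860.00/4380.00 = 23.03 cm.

X̄ = 47.53 cm, Ȳ = 23.03 cm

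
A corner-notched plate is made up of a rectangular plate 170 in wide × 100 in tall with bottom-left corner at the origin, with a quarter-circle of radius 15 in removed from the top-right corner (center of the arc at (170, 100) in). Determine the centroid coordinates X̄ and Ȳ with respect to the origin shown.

plate: A = 170 × 100 = 17000.00, centroid at (85.00, 50.00).
removed quarter-circle: A = −¼π·15² = -176.71, centroid at (163.63, 93.63).
ΣA = 16823.29 in², ΣAX̄ = 1416083.52 in³, ΣAȲ = 833453.54 in³.
X̄ = 1416083.52/16823.29 = 84.17 in; Ȳ = 833453.54/16823.29 = 49.54 in.

X̄ = 84.17 in, Ȳ = 49.54 in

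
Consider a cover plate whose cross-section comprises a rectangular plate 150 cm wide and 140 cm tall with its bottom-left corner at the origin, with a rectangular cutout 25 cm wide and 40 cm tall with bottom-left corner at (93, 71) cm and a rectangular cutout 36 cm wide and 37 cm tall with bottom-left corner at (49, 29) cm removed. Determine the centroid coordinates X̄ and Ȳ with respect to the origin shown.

Part | A | x̄ᵢ | ȳᵢ | A·x̄ᵢ | A·ȳᵢ
plate | 21000.00 | 75.00 | 70.00 | 1575000.00 | 1470000.00
hole 1 | -1000.00 | 105.50 | 91.00 | -105500.00 | -91000.00
hole 2 | -1332.00 | 67.00 | 47.50 | -89244.00 | -63270.00
Σ | 18668.00 |  |  | 1380256.00 | 1315730.00
X̄ = 1380256.00 / 18668.00 = 73.94 cm
Ȳ = 1315730.00 / 18668.00 = 70.48 cm

X̄ = 73.94 cm, Ȳ = 70.48 cm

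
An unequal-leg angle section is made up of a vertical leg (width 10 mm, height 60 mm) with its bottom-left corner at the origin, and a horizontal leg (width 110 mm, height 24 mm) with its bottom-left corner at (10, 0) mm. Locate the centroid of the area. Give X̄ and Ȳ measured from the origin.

X̄ = 53.89 mm, Ȳ = 15.33 mm

vertical leg: A = 10 × 60 = 600.00, centroid at (5.00, 30.00).
horizontal leg: A = 110 × 24 = 2640.00, centroid at (65.00, 12.00).
ΣA = 3240.00 mm², ΣAX̄ = 174600.00 mm³, ΣAȲ = 49680.00 mm³.
X̄ = 174600.00/3240.00 = 53.89 mm; Ȳ = 49680.00/3240.00 = 15.33 mm.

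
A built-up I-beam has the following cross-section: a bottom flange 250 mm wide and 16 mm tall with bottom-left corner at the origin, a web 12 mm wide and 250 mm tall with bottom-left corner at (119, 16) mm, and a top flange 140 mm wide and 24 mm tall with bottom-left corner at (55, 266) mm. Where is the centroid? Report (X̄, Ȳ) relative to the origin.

X̄ = 125.00 mm, Ȳ = 134.08 mm

bottom flange: A = 250 × 16 = 4000.00, centroid at (125.00, 8.00).
web: A = 12 × 250 = 3000.00, centroid at (125.00, 141.00).
top flange: A = 140 × 24 = 3360.00, centroid at (125.00, 278.00).
ΣA = 10360.00 mm²
ΣAX̄ = (4000.00)(125.00) + (3000.00)(125.00) + (3360.00)(125.00) = 1295000.00 mm³
ΣAȲ = (4000.00)(8.00) + (3000.00)(141.00) + (3360.00)(278.00) = 1389080.00 mm³
X̄ = 1295000.00 / 10360.00 = 125.00 mm
Ȳ = 1389080.00 / 10360.00 = 134.08 mm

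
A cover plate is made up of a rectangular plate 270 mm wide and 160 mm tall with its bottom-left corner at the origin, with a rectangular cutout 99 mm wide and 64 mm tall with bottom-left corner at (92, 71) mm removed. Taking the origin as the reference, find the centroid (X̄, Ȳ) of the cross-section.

plate: A = 270 × 160 = 43200.00, centroid at (135.00, 80.00).
hole: A = −(99 × 64) = -6336.00, centroid at (141.50, 103.00).
ΣA = 36864.00 mm², ΣAX̄ = 4935456.00 mm³, ΣAȲ = 2803392.00 mm³.
X̄ = 4935456.00/36864.00 = 133.88 mm; Ȳ = 2803392.00/36864.00 = 76.05 mm.

X̄ = 133.88 mm, Ȳ = 76.05 mm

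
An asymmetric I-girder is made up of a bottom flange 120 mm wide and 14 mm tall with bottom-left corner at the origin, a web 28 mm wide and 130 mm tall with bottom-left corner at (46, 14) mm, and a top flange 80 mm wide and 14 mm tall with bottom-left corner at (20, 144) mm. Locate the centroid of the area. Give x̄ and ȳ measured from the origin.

bottom flange: A = 120 × 14 = 1680.00, centroid at (60.00, 7.00).
web: A = 28 × 130 = 3640.00, centroid at (60.00, 79.00).
top flange: A = 80 × 14 = 1120.00, centroid at (60.00, 151.00).
ΣA = 6440.00 mm²
ΣAx̄ = (1680.00)(60.00) + (3640.00)(60.00) + (1120.00)(60.00) = 386400.00 mm³
ΣAȳ = (1680.00)(7.00) + (3640.00)(79.00) + (1120.00)(151.00) = 468440.00 mm³
x̄ = 386400.00 / 6440.00 = 60.00 mm
ȳ = 468440.00 / 6440.00 = 72.74 mm

x̄ = 60.00 mm, ȳ = 72.74 mm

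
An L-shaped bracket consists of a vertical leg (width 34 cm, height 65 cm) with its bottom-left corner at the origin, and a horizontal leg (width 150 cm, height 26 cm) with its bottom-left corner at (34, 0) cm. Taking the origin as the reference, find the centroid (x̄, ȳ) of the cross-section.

Part | A | x̄ᵢ | ȳᵢ | A·x̄ᵢ | A·ȳᵢ
vertical leg | 2210.00 | 17.00 | 32.50 | 37570.00 | 71825.00
horizontal leg | 3900.00 | 109.00 | 13.00 | 425100.00 | 50700.00
Σ | 6110.00 |  |  | 462670.00 | 122525.00
x̄ = 462670.00 / 6110.00 = 75.72 cm
ȳ = 122525.00 / 6110.00 = 20.05 cm

x̄ = 75.72 cm, ȳ = 20.05 cm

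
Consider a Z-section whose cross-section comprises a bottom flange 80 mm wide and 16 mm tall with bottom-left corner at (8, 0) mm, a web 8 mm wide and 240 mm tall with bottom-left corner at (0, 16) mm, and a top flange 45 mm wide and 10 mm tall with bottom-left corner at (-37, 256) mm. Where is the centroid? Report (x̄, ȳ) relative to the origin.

Part | A | x̄ᵢ | ȳᵢ | A·x̄ᵢ | A·ȳᵢ
bottom flange | 1280.00 | 48.00 | 8.00 | 61440.00 | 10240.00
web | 1920.00 | 4.00 | 136.00 | 7680.00 | 261120.00
top flange | 450.00 | -14.50 | 261.00 | -6525.00 | 117450.00
Σ | 3650.00 |  |  | 62595.00 | 388810.00
x̄ = 62595.00 / 3650.00 = 17.15 mm
ȳ = 388810.00 / 3650.00 = 106.52 mm

x̄ = 17.15 mm, ȳ = 106.52 mm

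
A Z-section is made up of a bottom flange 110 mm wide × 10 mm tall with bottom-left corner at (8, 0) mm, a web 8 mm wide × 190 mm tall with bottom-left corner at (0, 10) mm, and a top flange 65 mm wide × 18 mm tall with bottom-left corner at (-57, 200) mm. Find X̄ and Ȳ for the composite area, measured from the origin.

bottom flange: A = 110 × 10 = 1100.00, centroid at (63.00, 5.00).
web: A = 8 × 190 = 1520.00, centroid at (4.00, 105.00).
top flange: A = 65 × 18 = 1170.00, centroid at (-24.50, 209.00).
ΣA = 3790.00 mm²
ΣAX̄ = (1100.00)(63.00) + (1520.00)(4.00) + (1170.00)(-24.50) = 46715.00 mm³
ΣAȲ = (1100.00)(5.00) + (1520.00)(105.00) + (1170.00)(209.00) = 409630.00 mm³
X̄ = 46715.00 / 3790.00 = 12.33 mm
Ȳ = 409630.00 / 3790.00 = 108.08 mm

X̄ = 12.33 mm, Ȳ = 108.08 mm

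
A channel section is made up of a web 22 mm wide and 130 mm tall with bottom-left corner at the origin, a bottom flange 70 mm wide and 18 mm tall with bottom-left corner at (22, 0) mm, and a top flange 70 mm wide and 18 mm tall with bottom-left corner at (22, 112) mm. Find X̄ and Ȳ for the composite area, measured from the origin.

Part | A | x̄ᵢ | ȳᵢ | A·x̄ᵢ | A·ȳᵢ
web | 2860.00 | 11.00 | 65.00 | 31460.00 | 185900.00
bottom flange | 1260.00 | 57.00 | 9.00 | 71820.00 | 11340.00
top flange | 1260.00 | 57.00 | 121.00 | 71820.00 | 152460.00
Σ | 5380.00 |  |  | 175100.00 | 349700.00
X̄ = 175100.00 / 5380.00 = 32.55 mm
Ȳ = 349700.00 / 5380.00 = 65.00 mm

X̄ = 32.55 mm, Ȳ = 65.00 mm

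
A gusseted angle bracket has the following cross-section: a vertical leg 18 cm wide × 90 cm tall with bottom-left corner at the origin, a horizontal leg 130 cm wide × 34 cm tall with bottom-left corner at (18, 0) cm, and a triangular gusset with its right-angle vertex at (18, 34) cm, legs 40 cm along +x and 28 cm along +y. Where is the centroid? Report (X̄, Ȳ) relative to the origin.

vertical leg: A = 18 × 90 = 1620.00, centroid at (9.00, 45.00).
horizontal leg: A = 130 × 34 = 4420.00, centroid at (83.00, 17.00).
gusset: A = ½·40·28 = 560.00, centroid at (31.33, 43.33).
ΣA = 6600.00 cm²
ΣAX̄ = (1620.00)(9.00) + (4420.00)(83.00) + (560.00)(31.33) = 398986.67 cm³
ΣAȲ = (1620.00)(45.00) + (4420.00)(17.00) + (560.00)(43.33) = 172306.67 cm³
X̄ = 398986.67 / 6600.00 = 60.45 cm
Ȳ = 172306.67 / 6600.00 = 26.11 cm

X̄ = 60.45 cm, Ȳ = 26.11 cm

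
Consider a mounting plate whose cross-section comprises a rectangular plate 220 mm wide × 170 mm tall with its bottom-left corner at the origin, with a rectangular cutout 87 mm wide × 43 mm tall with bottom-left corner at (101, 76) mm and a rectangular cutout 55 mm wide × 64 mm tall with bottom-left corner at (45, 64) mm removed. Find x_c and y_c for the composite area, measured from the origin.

plate: A = 220 × 170 = 37400.00, centroid at (110.00, 85.00).
hole 1: A = −(87 × 43) = -3741.00, centroid at (144.50, 97.50).
hole 2: A = −(55 × 64) = -3520.00, centroid at (72.50, 96.00).
ΣA = 30139.00 mm²
ΣAx_c = (37400.00)(110.00) + (-3741.00)(144.50) + (-3520.00)(72.50) = 3318225.50 mm³
ΣAy_c = (37400.00)(85.00) + (-3741.00)(97.50) + (-3520.00)(96.00) = 2476332.50 mm³
x_c = 3318225.50 / 30139.00 = 110.10 mm
y_c = 2476332.50 / 30139.00 = 82.16 mm

x_c = 110.10 mm, y_c = 82.16 mm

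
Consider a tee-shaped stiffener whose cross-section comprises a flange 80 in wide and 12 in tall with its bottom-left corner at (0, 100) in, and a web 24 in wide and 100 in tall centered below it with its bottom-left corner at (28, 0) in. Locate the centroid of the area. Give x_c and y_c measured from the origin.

web: A = 24 × 100 = 2400.00, centroid at (40.00, 50.00).
flange: A = 80 × 12 = 960.00, centroid at (40.00, 106.00).
ΣA = 3360.00 in², ΣAx_c = 134400.00 in³, ΣAy_c = 221760.00 in³.
x_c = 134400.00/3360.00 = 40.00 in; y_c = 221760.00/3360.00 = 66.00 in.

x_c = 40.00 in, y_c = 66.00 in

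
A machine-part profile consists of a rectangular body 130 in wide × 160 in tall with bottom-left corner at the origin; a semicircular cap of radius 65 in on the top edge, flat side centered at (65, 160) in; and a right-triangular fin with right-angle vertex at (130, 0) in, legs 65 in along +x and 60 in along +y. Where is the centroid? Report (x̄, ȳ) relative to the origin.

x̄ = 70.75 in, ȳ = 100.32 in

Part | A | x̄ᵢ | ȳᵢ | A·x̄ᵢ | A·ȳᵢ
rectangular body | 20800.00 | 65.00 | 80.00 | 1352000.00 | 1664000.00
semicircular top | 6636.61 | 65.00 | 187.59 | 431379.94 | 1244941.65
triangular fin | 1950.00 | 151.67 | 20.00 | 295750.00 | 39000.00
Σ | 29386.61 |  |  | 2079129.94 | 2947941.65
x̄ = 2079129.94 / 29386.61 = 70.75 in
ȳ = 2947941.65 / 29386.61 = 100.32 in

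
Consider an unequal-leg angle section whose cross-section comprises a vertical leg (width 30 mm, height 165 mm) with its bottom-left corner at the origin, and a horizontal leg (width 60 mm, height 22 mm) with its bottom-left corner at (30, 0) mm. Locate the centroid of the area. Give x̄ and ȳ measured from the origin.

x̄ = 24.47 mm, ȳ = 67.45 mm

vertical leg: A = 30 × 165 = 4950.00, centroid at (15.00, 82.50).
horizontal leg: A = 60 × 22 = 1320.00, centroid at (60.00, 11.00).
ΣA = 6270.00 mm², ΣAx̄ = 153450.00 mm³, ΣAȳ = 422895.00 mm³.
x̄ = 153450.00/6270.00 = 24.47 mm; ȳ = 422895.00/6270.00 = 67.45 mm.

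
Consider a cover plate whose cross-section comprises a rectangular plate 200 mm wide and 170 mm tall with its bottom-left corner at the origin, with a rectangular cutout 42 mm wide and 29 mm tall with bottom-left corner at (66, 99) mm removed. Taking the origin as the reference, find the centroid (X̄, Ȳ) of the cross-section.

plate: A = 200 × 170 = 34000.00, centroid at (100.00, 85.00).
hole: A = −(42 × 29) = -1218.00, centroid at (87.00, 113.50).
ΣA = 32782.00 mm²
ΣAX̄ = (34000.00)(100.00) + (-1218.00)(87.00) = 3294034.00 mm³
ΣAȲ = (34000.00)(85.00) + (-1218.00)(113.50) = 2751757.00 mm³
X̄ = 3294034.00 / 32782.00 = 100.48 mm
Ȳ = 2751757.00 / 32782.00 = 83.94 mm

X̄ = 100.48 mm, Ȳ = 83.94 mm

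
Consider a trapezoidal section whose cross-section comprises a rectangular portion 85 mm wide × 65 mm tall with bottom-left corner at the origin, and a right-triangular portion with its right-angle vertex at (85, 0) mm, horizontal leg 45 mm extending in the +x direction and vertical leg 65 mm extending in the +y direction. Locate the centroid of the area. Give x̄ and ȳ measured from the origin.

x̄ = 54.53 mm, ȳ = 30.23 mm

rectangular portion: A = 85 × 65 = 5525.00, centroid at (42.50, 32.50).
triangular portion: A = ½·45·65 = 1462.50, centroid at (100.00, 21.67).
ΣA = 6987.50 mm²
ΣAx̄ = (5525.00)(42.50) + (1462.50)(100.00) = 381062.50 mm³
ΣAȳ = (5525.00)(32.50) + (1462.50)(21.67) = 211250.00 mm³
x̄ = 381062.50 / 6987.50 = 54.53 mm
ȳ = 211250.00 / 6987.50 = 30.23 mm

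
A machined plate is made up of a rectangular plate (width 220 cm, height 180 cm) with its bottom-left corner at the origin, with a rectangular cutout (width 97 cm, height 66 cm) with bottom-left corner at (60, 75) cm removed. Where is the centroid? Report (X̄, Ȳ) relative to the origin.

Part | A | x̄ᵢ | ȳᵢ | A·x̄ᵢ | A·ȳᵢ
plate | 39600.00 | 110.00 | 90.00 | 4356000.00 | 3564000.00
hole | -6402.00 | 108.50 | 108.00 | -694617.00 | -691416.00
Σ | 33198.00 |  |  | 3661383.00 | 2872584.00
X̄ = 3661383.00 / 33198.00 = 110.29 cm
Ȳ = 2872584.00 / 33198.00 = 86.53 cm

X̄ = 110.29 cm, Ȳ = 86.53 cm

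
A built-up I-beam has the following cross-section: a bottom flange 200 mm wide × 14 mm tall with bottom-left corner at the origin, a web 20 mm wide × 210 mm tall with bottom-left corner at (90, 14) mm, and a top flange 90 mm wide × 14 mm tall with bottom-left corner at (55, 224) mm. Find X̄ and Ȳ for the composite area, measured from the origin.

Part | A | x̄ᵢ | ȳᵢ | A·x̄ᵢ | A·ȳᵢ
bottom flange | 2800.00 | 100.00 | 7.00 | 280000.00 | 19600.00
web | 4200.00 | 100.00 | 119.00 | 420000.00 | 499800.00
top flange | 1260.00 | 100.00 | 231.00 | 126000.00 | 291060.00
Σ | 8260.00 |  |  | 826000.00 | 810460.00
X̄ = 826000.00 / 8260.00 = 100.00 mm
Ȳ = 810460.00 / 8260.00 = 98.12 mm

X̄ = 100.00 mm, Ȳ = 98.12 mm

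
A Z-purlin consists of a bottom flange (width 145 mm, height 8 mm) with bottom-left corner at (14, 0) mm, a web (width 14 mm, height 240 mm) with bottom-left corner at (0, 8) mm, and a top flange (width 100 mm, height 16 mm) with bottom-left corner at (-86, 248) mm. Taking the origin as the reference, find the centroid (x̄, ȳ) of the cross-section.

x̄ = 10.83 mm, ȳ = 137.96 mm

Part | A | x̄ᵢ | ȳᵢ | A·x̄ᵢ | A·ȳᵢ
bottom flange | 1160.00 | 86.50 | 4.00 | 100340.00 | 4640.00
web | 3360.00 | 7.00 | 128.00 | 23520.00 | 430080.00
top flange | 1600.00 | -36.00 | 256.00 | -57600.00 | 409600.00
Σ | 6120.00 |  |  | 66260.00 | 844320.00
x̄ = 66260.00 / 6120.00 = 10.83 mm
ȳ = 844320.00 / 6120.00 = 137.96 mm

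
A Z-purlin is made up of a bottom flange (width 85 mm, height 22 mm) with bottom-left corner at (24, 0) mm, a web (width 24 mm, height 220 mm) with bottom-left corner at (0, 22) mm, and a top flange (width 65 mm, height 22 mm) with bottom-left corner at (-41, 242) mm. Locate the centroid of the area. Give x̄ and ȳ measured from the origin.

Part | A | x̄ᵢ | ȳᵢ | A·x̄ᵢ | A·ȳᵢ
bottom flange | 1870.00 | 66.50 | 11.00 | 124355.00 | 20570.00
web | 5280.00 | 12.00 | 132.00 | 63360.00 | 696960.00
top flange | 1430.00 | -8.50 | 253.00 | -12155.00 | 361790.00
Σ | 8580.00 |  |  | 175560.00 | 1079320.00
x̄ = 175560.00 / 8580.00 = 20.46 mm
ȳ = 1079320.00 / 8580.00 = 125.79 mm

x̄ = 20.46 mm, ȳ = 125.79 mm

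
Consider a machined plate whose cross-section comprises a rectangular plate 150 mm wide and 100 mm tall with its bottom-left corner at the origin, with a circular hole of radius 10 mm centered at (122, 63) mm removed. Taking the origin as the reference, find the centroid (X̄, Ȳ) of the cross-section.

X̄ = 73.99 mm, Ȳ = 49.72 mm

plate: A = 150 × 100 = 15000.00, centroid at (75.00, 50.00).
hole: A = −π·10² = -314.16, centroid at (122.00, 63.00).
ΣA = 14685.84 mm², ΣAX̄ = 1086672.57 mm³, ΣAȲ = 730207.97 mm³.
X̄ = 1086672.57/14685.84 = 73.99 mm; Ȳ = 730207.97/14685.84 = 49.72 mm.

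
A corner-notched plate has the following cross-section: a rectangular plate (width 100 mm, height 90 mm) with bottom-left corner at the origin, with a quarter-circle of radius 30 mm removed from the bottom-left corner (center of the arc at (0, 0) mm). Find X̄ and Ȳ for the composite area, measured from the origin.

X̄ = 53.18 mm, Ȳ = 47.75 mm

plate: A = 100 × 90 = 9000.00, centroid at (50.00, 45.00).
removed quarter-circle: A = −¼π·30² = -706.86, centroid at (12.73, 12.73).
ΣA = 8293.14 mm²
ΣAX̄ = (9000.00)(50.00) + (-706.86)(12.73) = 441000.00 mm³
ΣAȲ = (9000.00)(45.00) + (-706.86)(12.73) = 396000.00 mm³
X̄ = 441000.00 / 8293.14 = 53.18 mm
Ȳ = 396000.00 / 8293.14 = 47.75 mm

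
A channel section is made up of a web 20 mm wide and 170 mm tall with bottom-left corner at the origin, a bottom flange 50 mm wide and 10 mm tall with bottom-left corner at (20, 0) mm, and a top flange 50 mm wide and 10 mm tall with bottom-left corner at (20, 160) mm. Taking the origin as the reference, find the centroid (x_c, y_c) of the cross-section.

x_c = 17.95 mm, y_c = 85.00 mm

Part | A | x̄ᵢ | ȳᵢ | A·x̄ᵢ | A·ȳᵢ
web | 3400.00 | 10.00 | 85.00 | 34000.00 | 289000.00
bottom flange | 500.00 | 45.00 | 5.00 | 22500.00 | 2500.00
top flange | 500.00 | 45.00 | 165.00 | 22500.00 | 82500.00
Σ | 4400.00 |  |  | 79000.00 | 374000.00
x_c = 79000.00 / 4400.00 = 17.95 mm
y_c = 374000.00 / 4400.00 = 85.00 mm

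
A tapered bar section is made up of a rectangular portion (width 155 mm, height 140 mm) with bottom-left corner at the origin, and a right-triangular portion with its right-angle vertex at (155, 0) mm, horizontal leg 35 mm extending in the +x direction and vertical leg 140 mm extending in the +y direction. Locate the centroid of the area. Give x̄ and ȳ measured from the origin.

rectangular portion: A = 155 × 140 = 21700.00, centroid at (77.50, 70.00).
triangular portion: A = ½·35·140 = 2450.00, centroid at (166.67, 46.67).
ΣA = 24150.00 mm²
ΣAx̄ = (21700.00)(77.50) + (2450.00)(166.67) = 2090083.33 mm³
ΣAȳ = (21700.00)(70.00) + (2450.00)(46.67) = 1633333.33 mm³
x̄ = 2090083.33 / 24150.00 = 86.55 mm
ȳ = 1633333.33 / 24150.00 = 67.63 mm

x̄ = 86.55 mm, ȳ = 67.63 mm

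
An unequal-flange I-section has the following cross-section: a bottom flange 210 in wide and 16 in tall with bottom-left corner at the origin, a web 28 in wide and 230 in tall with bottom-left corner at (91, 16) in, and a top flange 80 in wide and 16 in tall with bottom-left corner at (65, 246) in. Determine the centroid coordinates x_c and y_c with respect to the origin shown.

bottom flange: A = 210 × 16 = 3360.00, centroid at (105.00, 8.00).
web: A = 28 × 230 = 6440.00, centroid at (105.00, 131.00).
top flange: A = 80 × 16 = 1280.00, centroid at (105.00, 254.00).
ΣA = 11080.00 in²
ΣAx_c = (3360.00)(105.00) + (6440.00)(105.00) + (1280.00)(105.00) = 1163400.00 in³
ΣAy_c = (3360.00)(8.00) + (6440.00)(131.00) + (1280.00)(254.00) = 1195640.00 in³
x_c = 1163400.00 / 11080.00 = 105.00 in
y_c = 1195640.00 / 11080.00 = 107.91 in

x_c = 105.00 in, y_c = 107.91 in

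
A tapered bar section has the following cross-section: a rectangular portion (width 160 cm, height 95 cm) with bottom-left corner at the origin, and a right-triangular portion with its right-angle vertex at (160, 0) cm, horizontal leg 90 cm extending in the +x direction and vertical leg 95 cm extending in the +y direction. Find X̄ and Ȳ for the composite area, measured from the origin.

X̄ = 104.15 cm, Ȳ = 44.02 cm

rectangular portion: A = 160 × 95 = 15200.00, centroid at (80.00, 47.50).
triangular portion: A = ½·90·95 = 4275.00, centroid at (190.00, 31.67).
ΣA = 19475.00 cm², ΣAX̄ = 2028250.00 cm³, ΣAȲ = 857375.00 cm³.
X̄ = 2028250.00/19475.00 = 104.15 cm; Ȳ = 857375.00/19475.00 = 44.02 cm.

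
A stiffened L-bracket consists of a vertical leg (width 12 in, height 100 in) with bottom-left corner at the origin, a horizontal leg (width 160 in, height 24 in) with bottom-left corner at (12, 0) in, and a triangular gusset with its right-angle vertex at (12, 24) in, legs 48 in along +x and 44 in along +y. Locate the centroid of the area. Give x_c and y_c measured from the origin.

Part | A | x̄ᵢ | ȳᵢ | A·x̄ᵢ | A·ȳᵢ
vertical leg | 1200.00 | 6.00 | 50.00 | 7200.00 | 60000.00
horizontal leg | 3840.00 | 92.00 | 12.00 | 353280.00 | 46080.00
gusset | 1056.00 | 28.00 | 38.67 | 29568.00 | 40832.00
Σ | 6096.00 |  |  | 390048.00 | 146912.00
x_c = 390048.00 / 6096.00 = 63.98 in
y_c = 146912.00 / 6096.00 = 24.10 in

x_c = 63.98 in, y_c = 24.10 in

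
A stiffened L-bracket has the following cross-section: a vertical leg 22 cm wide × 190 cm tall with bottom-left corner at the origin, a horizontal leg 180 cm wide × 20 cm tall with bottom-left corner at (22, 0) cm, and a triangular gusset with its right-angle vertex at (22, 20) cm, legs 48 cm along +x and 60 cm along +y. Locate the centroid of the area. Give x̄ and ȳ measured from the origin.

x̄ = 54.65 cm, ȳ = 53.22 cm

vertical leg: A = 22 × 190 = 4180.00, centroid at (11.00, 95.00).
horizontal leg: A = 180 × 20 = 3600.00, centroid at (112.00, 10.00).
gusset: A = ½·48·60 = 1440.00, centroid at (38.00, 40.00).
ΣA = 9220.00 cm², ΣAx̄ = 503900.00 cm³, ΣAȳ = 490700.00 cm³.
x̄ = 503900.00/9220.00 = 54.65 cm; ȳ = 490700.00/9220.00 = 53.22 cm.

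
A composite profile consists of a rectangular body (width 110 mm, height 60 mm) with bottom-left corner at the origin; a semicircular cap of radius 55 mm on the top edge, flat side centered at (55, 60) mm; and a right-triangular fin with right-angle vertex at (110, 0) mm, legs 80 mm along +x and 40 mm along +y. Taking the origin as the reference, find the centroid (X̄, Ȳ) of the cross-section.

X̄ = 65.09 mm, Ȳ = 47.51 mm

Part | A | x̄ᵢ | ȳᵢ | A·x̄ᵢ | A·ȳᵢ
rectangular body | 6600.00 | 55.00 | 30.00 | 363000.00 | 198000.00
semicircular top | 4751.66 | 55.00 | 83.34 | 261341.24 | 396016.20
triangular fin | 1600.00 | 136.67 | 13.33 | 218666.67 | 21333.33
Σ | 12951.66 |  |  | 843007.91 | 615349.53
X̄ = 843007.91 / 12951.66 = 65.09 mm
Ȳ = 615349.53 / 12951.66 = 47.51 mm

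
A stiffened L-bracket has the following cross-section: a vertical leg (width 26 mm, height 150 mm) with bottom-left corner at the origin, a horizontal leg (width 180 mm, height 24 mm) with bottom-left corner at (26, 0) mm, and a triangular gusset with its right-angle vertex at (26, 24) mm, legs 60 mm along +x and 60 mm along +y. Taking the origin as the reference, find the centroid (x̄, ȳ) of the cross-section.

Part | A | x̄ᵢ | ȳᵢ | A·x̄ᵢ | A·ȳᵢ
vertical leg | 3900.00 | 13.00 | 75.00 | 50700.00 | 292500.00
horizontal leg | 4320.00 | 116.00 | 12.00 | 501120.00 | 51840.00
gusset | 1800.00 | 46.00 | 44.00 | 82800.00 | 79200.00
Σ | 10020.00 |  |  | 634620.00 | 423540.00
x̄ = 634620.00 / 10020.00 = 63.34 mm
ȳ = 423540.00 / 10020.00 = 42.27 mm

x̄ = 63.34 mm, ȳ = 42.27 mm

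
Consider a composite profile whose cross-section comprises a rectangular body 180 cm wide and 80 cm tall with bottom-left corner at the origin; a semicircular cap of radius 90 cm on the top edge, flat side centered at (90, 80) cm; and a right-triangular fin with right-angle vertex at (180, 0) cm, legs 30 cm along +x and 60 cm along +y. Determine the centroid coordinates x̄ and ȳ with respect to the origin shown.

Part | A | x̄ᵢ | ȳᵢ | A·x̄ᵢ | A·ȳᵢ
rectangular body | 14400.00 | 90.00 | 40.00 | 1296000.00 | 576000.00
semicircular top | 12723.45 | 90.00 | 118.20 | 1145110.52 | 1503876.02
triangular fin | 900.00 | 190.00 | 20.00 | 171000.00 | 18000.00
Σ | 28023.45 |  |  | 2612110.52 | 2097876.02
x̄ = 2612110.52 / 28023.45 = 93.21 cm
ȳ = 2097876.02 / 28023.45 = 74.86 cm

x̄ = 93.21 cm, ȳ = 74.86 cm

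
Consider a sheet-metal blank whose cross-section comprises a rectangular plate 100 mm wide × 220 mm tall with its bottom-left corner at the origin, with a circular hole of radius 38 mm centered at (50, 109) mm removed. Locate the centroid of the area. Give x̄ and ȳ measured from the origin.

x̄ = 50.00 mm, ȳ = 110.26 mm

Part | A | x̄ᵢ | ȳᵢ | A·x̄ᵢ | A·ȳᵢ
plate | 22000.00 | 50.00 | 110.00 | 1100000.00 | 2420000.00
hole | -4536.46 | 50.00 | 109.00 | -226822.99 | -494474.12
Σ | 17463.54 |  |  | 873177.01 | 1925525.88
x̄ = 873177.01 / 17463.54 = 50.00 mm
ȳ = 1925525.88 / 17463.54 = 110.26 mm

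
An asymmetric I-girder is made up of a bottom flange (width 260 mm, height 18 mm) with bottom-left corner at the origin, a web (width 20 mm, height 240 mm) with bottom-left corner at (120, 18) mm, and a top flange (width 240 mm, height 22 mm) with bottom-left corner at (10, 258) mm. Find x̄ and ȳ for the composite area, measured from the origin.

Part | A | x̄ᵢ | ȳᵢ | A·x̄ᵢ | A·ȳᵢ
bottom flange | 4680.00 | 130.00 | 9.00 | 608400.00 | 42120.00
web | 4800.00 | 130.00 | 138.00 | 624000.00 | 662400.00
top flange | 5280.00 | 130.00 | 269.00 | 686400.00 | 1420320.00
Σ | 14760.00 |  |  | 1918800.00 | 2124840.00
x̄ = 1918800.00 / 14760.00 = 130.00 mm
ȳ = 2124840.00 / 14760.00 = 143.96 mm

x̄ = 130.00 mm, ȳ = 143.96 mm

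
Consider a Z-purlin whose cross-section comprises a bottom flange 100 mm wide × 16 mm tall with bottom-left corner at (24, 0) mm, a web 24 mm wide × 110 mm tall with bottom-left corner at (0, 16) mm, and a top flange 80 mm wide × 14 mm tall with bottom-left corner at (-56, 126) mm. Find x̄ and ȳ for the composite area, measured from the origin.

x̄ = 24.66 mm, ȳ = 65.15 mm

bottom flange: A = 100 × 16 = 1600.00, centroid at (74.00, 8.00).
web: A = 24 × 110 = 2640.00, centroid at (12.00, 71.00).
top flange: A = 80 × 14 = 1120.00, centroid at (-16.00, 133.00).
ΣA = 5360.00 mm²
ΣAx̄ = (1600.00)(74.00) + (2640.00)(12.00) + (1120.00)(-16.00) = 132160.00 mm³
ΣAȳ = (1600.00)(8.00) + (2640.00)(71.00) + (1120.00)(133.00) = 349200.00 mm³
x̄ = 132160.00 / 5360.00 = 24.66 mm
ȳ = 349200.00 / 5360.00 = 65.15 mm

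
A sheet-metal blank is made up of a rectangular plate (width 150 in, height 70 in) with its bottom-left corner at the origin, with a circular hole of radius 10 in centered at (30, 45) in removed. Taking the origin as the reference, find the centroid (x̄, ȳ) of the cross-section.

plate: A = 150 × 70 = 10500.00, centroid at (75.00, 35.00).
hole: A = −π·10² = -314.16, centroid at (30.00, 45.00).
ΣA = 10185.84 in²
ΣAx̄ = (10500.00)(75.00) + (-314.16)(30.00) = 778075.22 in³
ΣAȳ = (10500.00)(35.00) + (-314.16)(45.00) = 353362.83 in³
x̄ = 778075.22 / 10185.84 = 76.39 in
ȳ = 353362.83 / 10185.84 = 34.69 in

x̄ = 76.39 in, ȳ = 34.69 in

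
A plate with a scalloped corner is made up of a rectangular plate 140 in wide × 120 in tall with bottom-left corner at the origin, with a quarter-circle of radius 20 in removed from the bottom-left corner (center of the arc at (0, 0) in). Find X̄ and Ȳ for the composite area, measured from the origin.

plate: A = 140 × 120 = 16800.00, centroid at (70.00, 60.00).
removed quarter-circle: A = −¼π·20² = -314.16, centroid at (8.49, 8.49).
ΣA = 16485.84 in²
ΣAX̄ = (16800.00)(70.00) + (-314.16)(8.49) = 1173333.33 in³
ΣAȲ = (16800.00)(60.00) + (-314.16)(8.49) = 1005333.33 in³
X̄ = 1173333.33 / 16485.84 = 71.17 in
Ȳ = 1005333.33 / 16485.84 = 60.98 in

X̄ = 71.17 in, Ȳ = 60.98 in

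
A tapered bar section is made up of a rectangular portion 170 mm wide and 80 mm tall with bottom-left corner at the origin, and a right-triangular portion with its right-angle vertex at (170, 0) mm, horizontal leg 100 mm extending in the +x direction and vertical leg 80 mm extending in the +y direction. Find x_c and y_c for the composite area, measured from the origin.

rectangular portion: A = 170 × 80 = 13600.00, centroid at (85.00, 40.00).
triangular portion: A = ½·100·80 = 4000.00, centroid at (203.33, 26.67).
ΣA = 17600.00 mm²
ΣAx_c = (13600.00)(85.00) + (4000.00)(203.33) = 1969333.33 mm³
ΣAy_c = (13600.00)(40.00) + (4000.00)(26.67) = 650666.67 mm³
x_c = 1969333.33 / 17600.00 = 111.89 mm
y_c = 650666.67 / 17600.00 = 36.97 mm

x_c = 111.89 mm, y_c = 36.97 mm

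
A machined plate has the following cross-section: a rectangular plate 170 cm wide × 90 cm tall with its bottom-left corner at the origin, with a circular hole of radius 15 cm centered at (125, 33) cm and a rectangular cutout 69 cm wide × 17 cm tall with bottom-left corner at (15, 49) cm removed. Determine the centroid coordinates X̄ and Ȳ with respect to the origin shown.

X̄ = 86.00 cm, Ȳ = 44.54 cm

plate: A = 170 × 90 = 15300.00, centroid at (85.00, 45.00).
hole 1: A = −π·15² = -706.86, centroid at (125.00, 33.00).
hole 2: A = −(69 × 17) = -1173.00, centroid at (49.50, 57.50).
ΣA = 13420.14 cm², ΣAX̄ = 1154079.21 cm³, ΣAȲ = 597726.17 cm³.
X̄ = 1154079.21/13420.14 = 86.00 cm; Ȳ = 597726.17/13420.14 = 44.54 cm.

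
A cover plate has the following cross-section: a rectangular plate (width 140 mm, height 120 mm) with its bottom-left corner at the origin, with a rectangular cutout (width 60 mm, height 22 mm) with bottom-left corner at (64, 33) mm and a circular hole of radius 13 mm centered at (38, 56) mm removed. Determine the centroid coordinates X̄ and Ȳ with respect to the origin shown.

plate: A = 140 × 120 = 16800.00, centroid at (70.00, 60.00).
hole 1: A = −(60 × 22) = -1320.00, centroid at (94.00, 44.00).
hole 2: A = −π·13² = -530.93, centroid at (38.00, 56.00).
ΣA = 14949.07 mm²
ΣAX̄ = (16800.00)(70.00) + (-1320.00)(94.00) + (-530.93)(38.00) = 1031744.69 mm³
ΣAȲ = (16800.00)(60.00) + (-1320.00)(44.00) + (-530.93)(56.00) = 920187.97 mm³
X̄ = 1031744.69 / 14949.07 = 69.02 mm
Ȳ = 920187.97 / 14949.07 = 61.55 mm

X̄ = 69.02 mm, Ȳ = 61.55 mm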